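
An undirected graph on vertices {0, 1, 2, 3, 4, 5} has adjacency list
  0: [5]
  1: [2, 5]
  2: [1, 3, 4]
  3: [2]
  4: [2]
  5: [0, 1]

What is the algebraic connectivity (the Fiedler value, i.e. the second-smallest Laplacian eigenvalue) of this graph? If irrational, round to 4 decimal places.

0.3249

Each diagonal entry of L is the vertex degree and each off-diagonal entry is -1 where an edge is present, 0 otherwise; in the order [0, 1, 2, 3, 4, 5] the diagonal is [1, 2, 3, 1, 1, 2]. The smallest Laplacian eigenvalue is always 0. The next one, lambda_2 = 0.3249, measures how hard the graph is to disconnect: larger values mean better connectivity.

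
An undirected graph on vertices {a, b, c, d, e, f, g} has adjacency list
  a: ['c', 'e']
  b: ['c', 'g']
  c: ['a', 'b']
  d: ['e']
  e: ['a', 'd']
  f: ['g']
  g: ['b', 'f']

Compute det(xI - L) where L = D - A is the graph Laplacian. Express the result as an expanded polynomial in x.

x^7 - 12x^6 + 55x^5 - 120x^4 + 126x^3 - 56x^2 + 7x

Reading degrees in the order [a, b, c, d, e, f, g] gives [2, 2, 2, 1, 2, 1, 2]; set D = diag(2, 2, 2, 1, 2, 1, 2) and form L = D - A. Computing det(xI - L) by cofactor expansion (or equivalently via sum-over-permutations) gives x^7 - 12x^6 + 55x^5 - 120x^4 + 126x^3 - 56x^2 + 7x. Since p(0) = det(-L) = 0, x divides p(x). There is one zero in the spectrum, matching the 1 component.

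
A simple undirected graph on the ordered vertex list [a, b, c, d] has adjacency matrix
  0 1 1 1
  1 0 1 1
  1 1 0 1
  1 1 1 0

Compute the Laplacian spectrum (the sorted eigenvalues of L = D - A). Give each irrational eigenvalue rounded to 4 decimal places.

[0, 4, 4, 4]

Each diagonal entry of L is the vertex degree and each off-diagonal entry is -1 where an edge is present, 0 otherwise; in the order [a, b, c, d] the diagonal is [3, 3, 3, 3]. Since every row of L sums to 0, the all-ones vector is in the kernel and 0 is an eigenvalue.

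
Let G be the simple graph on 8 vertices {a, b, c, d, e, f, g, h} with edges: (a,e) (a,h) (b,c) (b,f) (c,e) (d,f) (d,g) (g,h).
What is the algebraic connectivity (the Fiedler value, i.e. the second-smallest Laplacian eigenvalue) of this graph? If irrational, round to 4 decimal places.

0.5858

Reading degrees in the order [a, b, c, d, e, f, g, h] gives [2, 2, 2, 2, 2, 2, 2, 2]; set D = diag(2, 2, 2, 2, 2, 2, 2, 2) and form L = D - A. The smallest Laplacian eigenvalue is always 0. The next one, lambda_2 = 0.5858, measures how hard the graph is to disconnect: larger values mean better connectivity. The largest eigenvalue, 4, is at most the vertex count 8.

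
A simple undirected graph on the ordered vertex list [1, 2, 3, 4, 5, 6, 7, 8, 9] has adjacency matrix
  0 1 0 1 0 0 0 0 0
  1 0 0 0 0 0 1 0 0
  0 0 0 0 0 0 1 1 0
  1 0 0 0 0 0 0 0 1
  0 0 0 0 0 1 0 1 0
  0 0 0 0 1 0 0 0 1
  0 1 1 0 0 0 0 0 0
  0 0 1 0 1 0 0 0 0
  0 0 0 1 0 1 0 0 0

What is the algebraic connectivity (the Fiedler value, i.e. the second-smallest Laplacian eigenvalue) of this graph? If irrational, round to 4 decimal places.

0.4679

Each diagonal entry of L is the vertex degree and each off-diagonal entry is -1 where an edge is present, 0 otherwise; in the order [1, 2, 3, 4, 5, 6, 7, 8, 9] the diagonal is [2, 2, 2, 2, 2, 2, 2, 2, 2]. The sorted Laplacian eigenvalues are [0, 0.4679, 0.4679, 1.6527, 1.6527, 3, 3, 3.8794, 3.8794]; the algebraic connectivity is the second entry, 0.4679. By the matrix-tree theorem the graph has (1/9) * product of the nonzero eigenvalues = 9 spanning trees.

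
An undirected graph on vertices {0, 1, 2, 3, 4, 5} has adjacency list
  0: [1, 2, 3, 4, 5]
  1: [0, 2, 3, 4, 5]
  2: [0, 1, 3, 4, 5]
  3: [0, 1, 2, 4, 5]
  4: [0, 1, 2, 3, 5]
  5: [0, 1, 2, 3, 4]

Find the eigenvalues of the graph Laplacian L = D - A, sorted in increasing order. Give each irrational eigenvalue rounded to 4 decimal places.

[0, 6, 6, 6, 6, 6]

Each diagonal entry of L is the vertex degree and each off-diagonal entry is -1 where an edge is present, 0 otherwise; in the order [0, 1, 2, 3, 4, 5] the diagonal is [5, 5, 5, 5, 5, 5]. Since every row of L sums to 0, the all-ones vector is in the kernel and 0 is an eigenvalue. The single zero eigenvalue shows the graph is connected.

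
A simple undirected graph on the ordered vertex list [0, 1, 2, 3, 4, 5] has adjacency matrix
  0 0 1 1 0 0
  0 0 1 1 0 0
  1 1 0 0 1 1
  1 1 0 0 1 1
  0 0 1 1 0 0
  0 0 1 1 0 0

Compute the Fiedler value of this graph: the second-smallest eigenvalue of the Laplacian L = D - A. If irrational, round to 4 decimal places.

2

Each diagonal entry of L is the vertex degree and each off-diagonal entry is -1 where an edge is present, 0 otherwise; in the order [0, 1, 2, 3, 4, 5] the diagonal is [2, 2, 4, 4, 2, 2]. Computing the eigenvalues of L and sorting gives [0, 2, 2, 2, 4, 6]. The Fiedler value lambda_2 = 2 is strictly positive, so the graph is connected. By the matrix-tree theorem the graph has (1/6) * product of the nonzero eigenvalues = 32 spanning trees.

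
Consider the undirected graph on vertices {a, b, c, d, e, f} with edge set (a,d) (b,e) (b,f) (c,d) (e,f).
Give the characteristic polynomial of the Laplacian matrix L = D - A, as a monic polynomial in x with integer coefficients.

Each diagonal entry of L is the vertex degree and each off-diagonal entry is -1 where an edge is present, 0 otherwise; in the order [a, b, c, d, e, f] the diagonal is [1, 2, 1, 2, 2, 2]. L has integer entries, so p(x) = det(xI - L) has integer coefficients. Expanding the determinant yields x^6 - 10x^5 + 36x^4 - 54x^3 + 27x^2. The coefficient of x^5 equals -trace(L) = -10, matching the sum of degrees.

x^6 - 10x^5 + 36x^4 - 54x^3 + 27x^2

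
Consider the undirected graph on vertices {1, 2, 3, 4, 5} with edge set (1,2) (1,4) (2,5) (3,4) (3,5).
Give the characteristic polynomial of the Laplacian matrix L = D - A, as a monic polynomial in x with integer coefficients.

Reading degrees in the order [1, 2, 3, 4, 5] gives [2, 2, 2, 2, 2]; set D = diag(2, 2, 2, 2, 2) and form L = D - A. L has integer entries, so p(x) = det(xI - L) has integer coefficients. Expanding the determinant yields x^5 - 10x^4 + 35x^3 - 50x^2 + 25x. The constant term is 0 because L is singular (the all-ones vector lies in its kernel). By the matrix-tree theorem the graph has (1/5) * product of the nonzero eigenvalues = 5 spanning trees.

x^5 - 10x^4 + 35x^3 - 50x^2 + 25x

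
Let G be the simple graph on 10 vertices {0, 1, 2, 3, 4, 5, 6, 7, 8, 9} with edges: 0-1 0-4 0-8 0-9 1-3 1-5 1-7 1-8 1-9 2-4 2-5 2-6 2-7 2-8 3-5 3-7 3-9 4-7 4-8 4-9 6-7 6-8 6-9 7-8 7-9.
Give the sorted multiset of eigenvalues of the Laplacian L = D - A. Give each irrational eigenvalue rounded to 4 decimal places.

[0, 2.3324, 3.2374, 3.8582, 4.8883, 5.9038, 6.3759, 6.9106, 8.1483, 8.3449]

Each diagonal entry of L is the vertex degree and each off-diagonal entry is -1 where an edge is present, 0 otherwise; in the order [0, 1, 2, 3, 4, 5, 6, 7, 8, 9] the diagonal is [4, 6, 5, 4, 5, 3, 4, 7, 6, 6]. Since every row of L sums to 0, the all-ones vector is in the kernel and 0 is an eigenvalue. By the matrix-tree theorem the graph has (1/10) * product of the nonzero eigenvalues = 251903 spanning trees.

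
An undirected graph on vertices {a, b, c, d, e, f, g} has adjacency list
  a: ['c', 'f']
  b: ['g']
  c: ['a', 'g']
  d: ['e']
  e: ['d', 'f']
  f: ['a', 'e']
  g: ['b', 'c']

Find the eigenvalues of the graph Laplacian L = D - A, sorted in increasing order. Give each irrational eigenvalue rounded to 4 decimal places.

[0, 0.1981, 0.7530, 1.5550, 2.4450, 3.2470, 3.8019]

With the vertex order [a, b, c, d, e, f, g], the degrees are [2, 1, 2, 1, 2, 2, 2], giving D = diag(2, 1, 2, 1, 2, 2, 2) and L = D - A. Since every row of L sums to 0, the all-ones vector is in the kernel and 0 is an eigenvalue. The single zero eigenvalue shows the graph is connected. The eigenvalues sum to 12, which equals trace(L) = 2|E|.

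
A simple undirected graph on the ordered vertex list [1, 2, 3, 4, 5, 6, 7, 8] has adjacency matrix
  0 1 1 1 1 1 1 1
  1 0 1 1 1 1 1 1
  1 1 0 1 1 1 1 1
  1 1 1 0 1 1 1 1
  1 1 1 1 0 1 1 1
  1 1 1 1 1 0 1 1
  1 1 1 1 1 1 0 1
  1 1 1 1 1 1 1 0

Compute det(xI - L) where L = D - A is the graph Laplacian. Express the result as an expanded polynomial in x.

x^8 - 56x^7 + 1344x^6 - 17920x^5 + 143360x^4 - 688128x^3 + 1835008x^2 - 2097152x

Each diagonal entry of L is the vertex degree and each off-diagonal entry is -1 where an edge is present, 0 otherwise; in the order [1, 2, 3, 4, 5, 6, 7, 8] the diagonal is [7, 7, 7, 7, 7, 7, 7, 7]. Computing det(xI - L) by cofactor expansion (or equivalently via sum-over-permutations) gives x^8 - 56x^7 + 1344x^6 - 17920x^5 + 143360x^4 - 688128x^3 + 1835008x^2 - 2097152x. The coefficient of x^7 equals -trace(L) = -56, matching the sum of degrees. The largest eigenvalue, 8, is at most the vertex count 8.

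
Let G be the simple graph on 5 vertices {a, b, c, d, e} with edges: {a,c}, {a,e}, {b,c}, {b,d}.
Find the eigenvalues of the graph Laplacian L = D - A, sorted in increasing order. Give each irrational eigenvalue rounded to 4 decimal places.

Each diagonal entry of L is the vertex degree and each off-diagonal entry is -1 where an edge is present, 0 otherwise; in the order [a, b, c, d, e] the diagonal is [2, 2, 2, 1, 1]. L is symmetric positive semidefinite, so every eigenvalue is real and nonnegative. The single zero eigenvalue shows the graph is connected. The largest eigenvalue, 3.6180, is at most the vertex count 5. There is one zero in the spectrum, matching the 1 component.

[0, 0.3820, 1.3820, 2.6180, 3.6180]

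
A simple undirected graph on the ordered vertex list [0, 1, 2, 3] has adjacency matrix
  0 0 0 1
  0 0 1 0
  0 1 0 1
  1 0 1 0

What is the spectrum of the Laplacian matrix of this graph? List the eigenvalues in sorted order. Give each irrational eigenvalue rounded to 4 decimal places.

Each diagonal entry of L is the vertex degree and each off-diagonal entry is -1 where an edge is present, 0 otherwise; in the order [0, 1, 2, 3] the diagonal is [1, 1, 2, 2]. The multiplicity of 0 as a Laplacian eigenvalue equals the number of connected components. The single zero eigenvalue shows the graph is connected.

[0, 0.5858, 2, 3.4142]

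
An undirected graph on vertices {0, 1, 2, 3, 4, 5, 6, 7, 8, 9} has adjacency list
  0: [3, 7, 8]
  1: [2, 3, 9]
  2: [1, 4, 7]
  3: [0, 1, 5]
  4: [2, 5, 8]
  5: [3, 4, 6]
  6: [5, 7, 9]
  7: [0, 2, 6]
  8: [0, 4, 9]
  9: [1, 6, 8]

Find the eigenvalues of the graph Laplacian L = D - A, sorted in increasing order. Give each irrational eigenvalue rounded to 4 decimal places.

[0, 2, 2, 2, 2, 2, 5, 5, 5, 5]

With the vertex order [0, 1, 2, 3, 4, 5, 6, 7, 8, 9], the degrees are [3, 3, 3, 3, 3, 3, 3, 3, 3, 3], giving D = diag(3, 3, 3, 3, 3, 3, 3, 3, 3, 3) and L = D - A. Since every row of L sums to 0, the all-ones vector is in the kernel and 0 is an eigenvalue. The eigenvalues sum to 30, which equals trace(L) = 2|E|.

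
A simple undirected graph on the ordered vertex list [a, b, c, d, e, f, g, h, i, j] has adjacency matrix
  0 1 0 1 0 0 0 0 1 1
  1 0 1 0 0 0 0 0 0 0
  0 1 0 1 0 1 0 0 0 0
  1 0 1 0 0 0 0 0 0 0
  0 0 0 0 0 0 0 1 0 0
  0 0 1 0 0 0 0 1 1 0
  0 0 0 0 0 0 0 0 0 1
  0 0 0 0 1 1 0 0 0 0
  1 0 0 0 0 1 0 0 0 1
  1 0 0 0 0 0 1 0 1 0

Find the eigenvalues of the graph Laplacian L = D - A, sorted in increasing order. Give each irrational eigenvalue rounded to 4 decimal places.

[0, 0.3159, 0.6460, 1.6618, 2, 2, 3.0246, 4.0565, 4.9002, 5.3950]

Reading degrees in the order [a, b, c, d, e, f, g, h, i, j] gives [4, 2, 3, 2, 1, 3, 1, 2, 3, 3]; set D = diag(4, 2, 3, 2, 1, 3, 1, 2, 3, 3) and form L = D - A. L is symmetric positive semidefinite, so every eigenvalue is real and nonnegative. There is one zero in the spectrum, matching the 1 component.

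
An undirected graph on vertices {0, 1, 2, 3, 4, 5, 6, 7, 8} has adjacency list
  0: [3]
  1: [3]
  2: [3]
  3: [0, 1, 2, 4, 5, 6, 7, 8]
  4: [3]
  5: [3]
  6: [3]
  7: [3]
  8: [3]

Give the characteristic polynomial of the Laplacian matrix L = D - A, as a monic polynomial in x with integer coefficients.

Each diagonal entry of L is the vertex degree and each off-diagonal entry is -1 where an edge is present, 0 otherwise; in the order [0, 1, 2, 3, 4, 5, 6, 7, 8] the diagonal is [1, 1, 1, 8, 1, 1, 1, 1, 1]. The eigenvalues of L are [0, 1, 1, 1, 1, 1, 1, 1, 9]; the characteristic polynomial is the product of (x - lambda_i), which multiplies out to x^9 - 16x^8 + 84x^7 - 224x^6 + 350x^5 - 336x^4 + 196x^3 - 64x^2 + 9x. The constant term is 0 because L is singular (the all-ones vector lies in its kernel). The largest eigenvalue, 9, is at most the vertex count 9.

x^9 - 16x^8 + 84x^7 - 224x^6 + 350x^5 - 336x^4 + 196x^3 - 64x^2 + 9x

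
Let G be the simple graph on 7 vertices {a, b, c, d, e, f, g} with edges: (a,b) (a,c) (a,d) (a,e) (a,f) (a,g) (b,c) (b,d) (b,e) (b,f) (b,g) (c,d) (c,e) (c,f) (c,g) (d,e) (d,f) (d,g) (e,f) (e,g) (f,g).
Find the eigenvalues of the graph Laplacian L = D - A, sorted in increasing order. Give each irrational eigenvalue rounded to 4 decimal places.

[0, 7, 7, 7, 7, 7, 7]

Each diagonal entry of L is the vertex degree and each off-diagonal entry is -1 where an edge is present, 0 otherwise; in the order [a, b, c, d, e, f, g] the diagonal is [6, 6, 6, 6, 6, 6, 6]. Since every row of L sums to 0, the all-ones vector is in the kernel and 0 is an eigenvalue. The single zero eigenvalue shows the graph is connected. By the matrix-tree theorem the graph has (1/7) * product of the nonzero eigenvalues = 16807 spanning trees.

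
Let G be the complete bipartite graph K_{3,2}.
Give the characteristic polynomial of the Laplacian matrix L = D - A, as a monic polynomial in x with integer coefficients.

The graph has 5 vertices and degree multiset [3, 3, 2, 2, 2]; D is the diagonal matrix of degrees and L = D - A. L has integer entries, so p(x) = det(xI - L) has integer coefficients. Expanding the determinant yields x^5 - 12x^4 + 51x^3 - 92x^2 + 60x. The constant term is 0 because L is singular (the all-ones vector lies in its kernel). The largest eigenvalue, 5, is at most the vertex count 5.

x^5 - 12x^4 + 51x^3 - 92x^2 + 60x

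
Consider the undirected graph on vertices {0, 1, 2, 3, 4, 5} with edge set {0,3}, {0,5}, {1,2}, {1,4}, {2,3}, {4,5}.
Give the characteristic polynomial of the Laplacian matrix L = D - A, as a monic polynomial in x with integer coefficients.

Reading degrees in the order [0, 1, 2, 3, 4, 5] gives [2, 2, 2, 2, 2, 2]; set D = diag(2, 2, 2, 2, 2, 2) and form L = D - A. The eigenvalues of L are [0, 1, 1, 3, 3, 4]; the characteristic polynomial is the product of (x - lambda_i), which multiplies out to x^6 - 12x^5 + 54x^4 - 112x^3 + 105x^2 - 36x. The constant term is 0 because L is singular (the all-ones vector lies in its kernel). The largest eigenvalue, 4, is at most the vertex count 6.

x^6 - 12x^5 + 54x^4 - 112x^3 + 105x^2 - 36x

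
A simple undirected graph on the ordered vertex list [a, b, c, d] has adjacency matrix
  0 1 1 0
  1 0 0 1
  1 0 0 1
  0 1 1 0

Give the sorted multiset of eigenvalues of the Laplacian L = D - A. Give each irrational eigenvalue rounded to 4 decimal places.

With the vertex order [a, b, c, d], the degrees are [2, 2, 2, 2], giving D = diag(2, 2, 2, 2) and L = D - A. Diagonalising L (or applying a numerical eigensolver to the 4x4 matrix) gives the spectrum above. The single zero eigenvalue shows the graph is connected. There is one zero in the spectrum, matching the 1 component. The largest eigenvalue, 4, is at most the vertex count 4.

[0, 2, 2, 4]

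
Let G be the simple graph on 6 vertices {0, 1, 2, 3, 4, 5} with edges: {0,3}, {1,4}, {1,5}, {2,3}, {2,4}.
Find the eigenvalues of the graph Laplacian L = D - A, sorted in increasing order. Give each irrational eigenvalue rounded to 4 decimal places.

Each diagonal entry of L is the vertex degree and each off-diagonal entry is -1 where an edge is present, 0 otherwise; in the order [0, 1, 2, 3, 4, 5] the diagonal is [1, 2, 2, 2, 2, 1]. L is symmetric positive semidefinite, so every eigenvalue is real and nonnegative. The largest eigenvalue, 3.7321, is at most the vertex count 6. By the matrix-tree theorem the graph has (1/6) * product of the nonzero eigenvalues = 1 spanning tree.

[0, 0.2679, 1, 2, 3, 3.7321]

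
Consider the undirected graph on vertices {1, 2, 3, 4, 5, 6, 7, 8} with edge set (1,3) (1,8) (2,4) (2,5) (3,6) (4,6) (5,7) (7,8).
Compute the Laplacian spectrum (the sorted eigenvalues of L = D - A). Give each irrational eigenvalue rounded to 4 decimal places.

Each diagonal entry of L is the vertex degree and each off-diagonal entry is -1 where an edge is present, 0 otherwise; in the order [1, 2, 3, 4, 5, 6, 7, 8] the diagonal is [2, 2, 2, 2, 2, 2, 2, 2]. L is symmetric positive semidefinite, so every eigenvalue is real and nonnegative. The single zero eigenvalue shows the graph is connected.

[0, 0.5858, 0.5858, 2, 2, 3.4142, 3.4142, 4]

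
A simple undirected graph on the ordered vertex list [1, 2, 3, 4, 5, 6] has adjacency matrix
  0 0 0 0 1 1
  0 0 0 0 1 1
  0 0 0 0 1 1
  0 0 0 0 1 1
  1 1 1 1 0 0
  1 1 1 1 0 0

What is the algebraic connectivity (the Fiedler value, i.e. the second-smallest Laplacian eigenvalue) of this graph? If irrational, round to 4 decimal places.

2

Each diagonal entry of L is the vertex degree and each off-diagonal entry is -1 where an edge is present, 0 otherwise; in the order [1, 2, 3, 4, 5, 6] the diagonal is [2, 2, 2, 2, 4, 4]. Computing the eigenvalues of L and sorting gives [0, 2, 2, 2, 4, 6]. The Fiedler value lambda_2 = 2 is strictly positive, so the graph is connected. By the matrix-tree theorem the graph has (1/6) * product of the nonzero eigenvalues = 32 spanning trees.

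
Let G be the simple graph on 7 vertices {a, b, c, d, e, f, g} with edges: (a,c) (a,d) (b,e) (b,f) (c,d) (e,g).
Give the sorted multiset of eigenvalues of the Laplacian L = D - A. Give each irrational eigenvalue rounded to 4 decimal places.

[0, 0, 0.5858, 2, 3, 3, 3.4142]

Each diagonal entry of L is the vertex degree and each off-diagonal entry is -1 where an edge is present, 0 otherwise; in the order [a, b, c, d, e, f, g] the diagonal is [2, 2, 2, 2, 2, 1, 1]. L is symmetric positive semidefinite, so every eigenvalue is real and nonnegative. The 2 zero eigenvalues correspond to the 2 connected components. There are 2 zeros in the spectrum, matching the 2 components. The eigenvalues sum to 12, which equals trace(L) = 2|E|.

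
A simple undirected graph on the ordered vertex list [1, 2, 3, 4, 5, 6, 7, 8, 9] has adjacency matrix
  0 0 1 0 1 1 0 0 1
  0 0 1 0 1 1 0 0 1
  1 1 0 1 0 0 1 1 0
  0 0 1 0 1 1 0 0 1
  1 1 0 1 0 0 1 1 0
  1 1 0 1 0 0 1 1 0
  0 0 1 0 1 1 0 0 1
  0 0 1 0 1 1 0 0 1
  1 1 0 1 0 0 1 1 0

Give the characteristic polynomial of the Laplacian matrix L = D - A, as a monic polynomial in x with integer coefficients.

Each diagonal entry of L is the vertex degree and each off-diagonal entry is -1 where an edge is present, 0 otherwise; in the order [1, 2, 3, 4, 5, 6, 7, 8, 9] the diagonal is [4, 4, 5, 4, 5, 5, 4, 4, 5]. Computing det(xI - L) by cofactor expansion (or equivalently via sum-over-permutations) gives x^9 - 40x^8 + 690x^7 - 6720x^6 + 40485x^5 - 154704x^4 + 366560x^3 - 492800x^2 + 288000x. The coefficient of x^8 equals -trace(L) = -40, matching the sum of degrees. There is one zero in the spectrum, matching the 1 component.

x^9 - 40x^8 + 690x^7 - 6720x^6 + 40485x^5 - 154704x^4 + 366560x^3 - 492800x^2 + 288000x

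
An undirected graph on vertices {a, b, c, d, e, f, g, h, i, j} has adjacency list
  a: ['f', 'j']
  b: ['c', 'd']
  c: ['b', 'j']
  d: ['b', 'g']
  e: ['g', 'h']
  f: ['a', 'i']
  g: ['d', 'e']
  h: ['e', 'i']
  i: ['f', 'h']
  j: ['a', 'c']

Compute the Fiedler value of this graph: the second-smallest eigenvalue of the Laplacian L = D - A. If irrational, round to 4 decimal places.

0.3820

With the vertex order [a, b, c, d, e, f, g, h, i, j], the degrees are [2, 2, 2, 2, 2, 2, 2, 2, 2, 2], giving D = diag(2, 2, 2, 2, 2, 2, 2, 2, 2, 2) and L = D - A. Computing the eigenvalues of L and sorting gives [0, 0.3820, 0.3820, 1.3820, 1.3820, 2.6180, 2.6180, 3.6180, 3.6180, 4]. The Fiedler value lambda_2 = 0.3820 is strictly positive, so the graph is connected. By the matrix-tree theorem the graph has (1/10) * product of the nonzero eigenvalues = 10 spanning trees. The largest eigenvalue, 4, is at most the vertex count 10.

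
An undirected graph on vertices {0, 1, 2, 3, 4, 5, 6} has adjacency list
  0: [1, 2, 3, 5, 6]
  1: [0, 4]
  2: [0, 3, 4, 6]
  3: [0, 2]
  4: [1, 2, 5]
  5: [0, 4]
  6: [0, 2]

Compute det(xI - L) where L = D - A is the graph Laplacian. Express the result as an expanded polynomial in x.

x^7 - 20x^6 + 157x^5 - 618x^4 + 1288x^3 - 1352x^2 + 560x

Reading degrees in the order [0, 1, 2, 3, 4, 5, 6] gives [5, 2, 4, 2, 3, 2, 2]; set D = diag(5, 2, 4, 2, 3, 2, 2) and form L = D - A. Computing det(xI - L) by cofactor expansion (or equivalently via sum-over-permutations) gives x^7 - 20x^6 + 157x^5 - 618x^4 + 1288x^3 - 1352x^2 + 560x. The coefficient of x^6 equals -trace(L) = -20, matching the sum of degrees. By the matrix-tree theorem the graph has (1/7) * product of the nonzero eigenvalues = 80 spanning trees. There is one zero in the spectrum, matching the 1 component.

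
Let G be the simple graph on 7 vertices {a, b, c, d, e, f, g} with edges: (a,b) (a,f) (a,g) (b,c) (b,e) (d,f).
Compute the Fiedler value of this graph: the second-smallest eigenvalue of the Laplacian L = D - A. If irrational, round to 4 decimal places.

Each diagonal entry of L is the vertex degree and each off-diagonal entry is -1 where an edge is present, 0 otherwise; in the order [a, b, c, d, e, f, g] the diagonal is [3, 3, 1, 1, 1, 2, 1]. The smallest Laplacian eigenvalue is always 0. The next one, lambda_2 = 0.3217, measures how hard the graph is to disconnect: larger values mean better connectivity. The largest eigenvalue, 4.6287, is at most the vertex count 7.

0.3217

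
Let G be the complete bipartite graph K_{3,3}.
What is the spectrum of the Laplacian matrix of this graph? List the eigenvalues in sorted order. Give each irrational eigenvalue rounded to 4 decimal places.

The graph has 6 vertices and degree multiset [3, 3, 3, 3, 3, 3]; D is the diagonal matrix of degrees and L = D - A. The multiplicity of 0 as a Laplacian eigenvalue equals the number of connected components. The largest eigenvalue, 6, is at most the vertex count 6.

[0, 3, 3, 3, 3, 6]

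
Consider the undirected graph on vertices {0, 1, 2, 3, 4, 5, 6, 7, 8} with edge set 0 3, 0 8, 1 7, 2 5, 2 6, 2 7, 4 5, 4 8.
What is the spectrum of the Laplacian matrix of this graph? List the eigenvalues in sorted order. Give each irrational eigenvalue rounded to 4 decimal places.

[0, 0.1404, 0.5362, 0.7754, 1.5803, 2.2449, 2.7784, 3.5988, 4.3455]

Each diagonal entry of L is the vertex degree and each off-diagonal entry is -1 where an edge is present, 0 otherwise; in the order [0, 1, 2, 3, 4, 5, 6, 7, 8] the diagonal is [2, 1, 3, 1, 2, 2, 1, 2, 2]. Since every row of L sums to 0, the all-ones vector is in the kernel and 0 is an eigenvalue. The eigenvalues sum to 16, which equals trace(L) = 2|E|.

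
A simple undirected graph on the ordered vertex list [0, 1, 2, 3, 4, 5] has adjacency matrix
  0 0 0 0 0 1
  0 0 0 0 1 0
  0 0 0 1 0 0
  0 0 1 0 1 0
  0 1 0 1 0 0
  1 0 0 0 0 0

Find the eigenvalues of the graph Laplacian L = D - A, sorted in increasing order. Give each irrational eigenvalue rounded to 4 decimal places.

Reading degrees in the order [0, 1, 2, 3, 4, 5] gives [1, 1, 1, 2, 2, 1]; set D = diag(1, 1, 1, 2, 2, 1) and form L = D - A. L is symmetric positive semidefinite, so every eigenvalue is real and nonnegative. The 2 zero eigenvalues correspond to the 2 connected components. There are 2 zeros in the spectrum, matching the 2 components.

[0, 0, 0.5858, 2, 2, 3.4142]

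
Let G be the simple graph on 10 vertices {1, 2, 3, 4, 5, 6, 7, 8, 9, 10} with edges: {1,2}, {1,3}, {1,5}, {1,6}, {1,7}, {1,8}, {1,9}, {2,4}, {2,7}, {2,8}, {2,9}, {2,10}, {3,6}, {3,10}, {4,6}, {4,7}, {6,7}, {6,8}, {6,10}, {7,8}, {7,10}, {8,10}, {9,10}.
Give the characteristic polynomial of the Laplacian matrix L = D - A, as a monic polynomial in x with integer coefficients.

With the vertex order [1, 2, 3, 4, 5, 6, 7, 8, 9, 10], the degrees are [7, 6, 3, 3, 1, 6, 6, 5, 3, 6], giving D = diag(7, 6, 3, 3, 1, 6, 6, 5, 3, 6) and L = D - A. Computing det(xI - L) by cofactor expansion (or equivalently via sum-over-permutations) gives x^10 - 46x^9 + 912x^8 - 10188x^7 + 70327x^6 - 309218x^5 + 859388x^4 - 1440900x^3 + 1301975x^2 - 469200x. The coefficient of x^9 equals -trace(L) = -46, matching the sum of degrees. By the matrix-tree theorem the graph has (1/10) * product of the nonzero eigenvalues = 46920 spanning trees.

x^10 - 46x^9 + 912x^8 - 10188x^7 + 70327x^6 - 309218x^5 + 859388x^4 - 1440900x^3 + 1301975x^2 - 469200x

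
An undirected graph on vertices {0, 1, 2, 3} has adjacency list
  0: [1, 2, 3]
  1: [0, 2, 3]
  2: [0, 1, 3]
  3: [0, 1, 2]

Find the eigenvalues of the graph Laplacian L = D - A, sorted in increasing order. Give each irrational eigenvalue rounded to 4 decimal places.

Each diagonal entry of L is the vertex degree and each off-diagonal entry is -1 where an edge is present, 0 otherwise; in the order [0, 1, 2, 3] the diagonal is [3, 3, 3, 3]. The multiplicity of 0 as a Laplacian eigenvalue equals the number of connected components. By the matrix-tree theorem the graph has (1/4) * product of the nonzero eigenvalues = 16 spanning trees. The largest eigenvalue, 4, is at most the vertex count 4.

[0, 4, 4, 4]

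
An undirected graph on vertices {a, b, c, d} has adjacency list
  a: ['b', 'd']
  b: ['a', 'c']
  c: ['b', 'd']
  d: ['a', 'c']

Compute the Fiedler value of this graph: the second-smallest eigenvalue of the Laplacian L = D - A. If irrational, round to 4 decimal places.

2

Each diagonal entry of L is the vertex degree and each off-diagonal entry is -1 where an edge is present, 0 otherwise; in the order [a, b, c, d] the diagonal is [2, 2, 2, 2]. The sorted Laplacian eigenvalues are [0, 2, 2, 4]; the algebraic connectivity is the second entry, 2. By the matrix-tree theorem the graph has (1/4) * product of the nonzero eigenvalues = 4 spanning trees. There is one zero in the spectrum, matching the 1 component.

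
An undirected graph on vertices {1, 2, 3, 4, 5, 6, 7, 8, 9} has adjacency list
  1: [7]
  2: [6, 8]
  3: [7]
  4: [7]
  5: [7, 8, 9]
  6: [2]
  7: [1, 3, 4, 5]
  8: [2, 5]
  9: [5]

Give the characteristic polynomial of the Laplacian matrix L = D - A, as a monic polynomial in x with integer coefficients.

With the vertex order [1, 2, 3, 4, 5, 6, 7, 8, 9], the degrees are [1, 2, 1, 1, 3, 1, 4, 2, 1], giving D = diag(1, 2, 1, 1, 3, 1, 4, 2, 1) and L = D - A. L has integer entries, so p(x) = det(xI - L) has integer coefficients. Expanding the determinant yields x^9 - 16x^8 + 101x^7 - 326x^6 + 585x^5 - 596x^4 + 334x^3 - 92x^2 + 9x. Since p(0) = det(-L) = 0, x divides p(x). The largest eigenvalue, 5.2842, is at most the vertex count 9.

x^9 - 16x^8 + 101x^7 - 326x^6 + 585x^5 - 596x^4 + 334x^3 - 92x^2 + 9x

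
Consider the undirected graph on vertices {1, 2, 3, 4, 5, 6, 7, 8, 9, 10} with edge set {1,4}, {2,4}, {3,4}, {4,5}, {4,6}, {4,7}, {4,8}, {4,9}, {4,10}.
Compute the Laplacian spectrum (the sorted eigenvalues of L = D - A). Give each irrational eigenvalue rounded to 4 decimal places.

Each diagonal entry of L is the vertex degree and each off-diagonal entry is -1 where an edge is present, 0 otherwise; in the order [1, 2, 3, 4, 5, 6, 7, 8, 9, 10] the diagonal is [1, 1, 1, 9, 1, 1, 1, 1, 1, 1]. Since every row of L sums to 0, the all-ones vector is in the kernel and 0 is an eigenvalue. There is one zero in the spectrum, matching the 1 component.

[0, 1, 1, 1, 1, 1, 1, 1, 1, 10]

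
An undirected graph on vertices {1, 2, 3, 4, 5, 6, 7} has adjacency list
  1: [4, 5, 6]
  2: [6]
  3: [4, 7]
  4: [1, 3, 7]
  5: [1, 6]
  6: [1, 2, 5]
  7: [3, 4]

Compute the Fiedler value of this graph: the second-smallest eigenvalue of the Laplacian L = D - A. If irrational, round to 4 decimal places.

Each diagonal entry of L is the vertex degree and each off-diagonal entry is -1 where an edge is present, 0 otherwise; in the order [1, 2, 3, 4, 5, 6, 7] the diagonal is [3, 1, 2, 3, 2, 3, 2]. Computing the eigenvalues of L and sorting gives [0, 0.3403, 1.1451, 3, 3, 3.8549, 4.6597]. The Fiedler value lambda_2 = 0.3403 is strictly positive, so the graph is connected. The eigenvalues sum to 16, which equals trace(L) = 2|E|.

0.3403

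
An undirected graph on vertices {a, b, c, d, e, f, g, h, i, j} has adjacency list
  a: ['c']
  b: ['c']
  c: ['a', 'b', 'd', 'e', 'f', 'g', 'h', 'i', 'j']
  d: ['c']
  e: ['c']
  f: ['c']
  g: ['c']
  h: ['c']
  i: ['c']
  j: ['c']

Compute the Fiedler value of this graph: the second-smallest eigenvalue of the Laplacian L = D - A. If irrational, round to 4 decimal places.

With the vertex order [a, b, c, d, e, f, g, h, i, j], the degrees are [1, 1, 9, 1, 1, 1, 1, 1, 1, 1], giving D = diag(1, 1, 9, 1, 1, 1, 1, 1, 1, 1) and L = D - A. The sorted Laplacian eigenvalues are [0, 1, 1, 1, 1, 1, 1, 1, 1, 10]; the algebraic connectivity is the second entry, 1. The eigenvalues sum to 18, which equals trace(L) = 2|E|.

1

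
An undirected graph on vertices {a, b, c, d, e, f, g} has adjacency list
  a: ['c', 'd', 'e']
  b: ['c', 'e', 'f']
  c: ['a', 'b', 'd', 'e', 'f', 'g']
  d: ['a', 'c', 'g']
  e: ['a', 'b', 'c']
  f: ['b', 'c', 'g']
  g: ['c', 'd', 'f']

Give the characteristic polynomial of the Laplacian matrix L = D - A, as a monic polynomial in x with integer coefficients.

x^7 - 24x^6 + 231x^5 - 1140x^4 + 3036x^3 - 4128x^2 + 2240x

With the vertex order [a, b, c, d, e, f, g], the degrees are [3, 3, 6, 3, 3, 3, 3], giving D = diag(3, 3, 6, 3, 3, 3, 3) and L = D - A. Computing det(xI - L) by cofactor expansion (or equivalently via sum-over-permutations) gives x^7 - 24x^6 + 231x^5 - 1140x^4 + 3036x^3 - 4128x^2 + 2240x. Since p(0) = det(-L) = 0, x divides p(x). The eigenvalues sum to 24, which equals trace(L) = 2|E|.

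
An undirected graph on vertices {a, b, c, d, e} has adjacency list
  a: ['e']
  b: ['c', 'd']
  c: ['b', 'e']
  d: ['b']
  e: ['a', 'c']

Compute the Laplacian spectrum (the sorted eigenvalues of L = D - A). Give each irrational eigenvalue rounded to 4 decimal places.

[0, 0.3820, 1.3820, 2.6180, 3.6180]

Reading degrees in the order [a, b, c, d, e] gives [1, 2, 2, 1, 2]; set D = diag(1, 2, 2, 1, 2) and form L = D - A. Since every row of L sums to 0, the all-ones vector is in the kernel and 0 is an eigenvalue. The largest eigenvalue, 3.6180, is at most the vertex count 5.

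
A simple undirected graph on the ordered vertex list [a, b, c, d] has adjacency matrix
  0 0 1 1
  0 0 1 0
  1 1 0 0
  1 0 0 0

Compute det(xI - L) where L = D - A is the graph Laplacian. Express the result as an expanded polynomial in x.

x^4 - 6x^3 + 10x^2 - 4x

Reading degrees in the order [a, b, c, d] gives [2, 1, 2, 1]; set D = diag(2, 1, 2, 1) and form L = D - A. L has integer entries, so p(x) = det(xI - L) has integer coefficients. Expanding the determinant yields x^4 - 6x^3 + 10x^2 - 4x. The coefficient of x^3 equals -trace(L) = -6, matching the sum of degrees. By the matrix-tree theorem the graph has (1/4) * product of the nonzero eigenvalues = 1 spanning tree.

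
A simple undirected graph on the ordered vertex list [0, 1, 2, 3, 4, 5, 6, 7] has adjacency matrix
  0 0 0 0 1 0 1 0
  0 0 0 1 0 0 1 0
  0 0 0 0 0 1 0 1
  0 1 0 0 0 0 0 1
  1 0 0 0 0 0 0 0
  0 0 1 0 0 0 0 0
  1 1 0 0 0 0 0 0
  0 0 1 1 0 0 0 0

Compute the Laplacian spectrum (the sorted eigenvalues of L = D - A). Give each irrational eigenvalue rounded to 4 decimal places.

[0, 0.1522, 0.5858, 1.2346, 2, 2.7654, 3.4142, 3.8478]

With the vertex order [0, 1, 2, 3, 4, 5, 6, 7], the degrees are [2, 2, 2, 2, 1, 1, 2, 2], giving D = diag(2, 2, 2, 2, 1, 1, 2, 2) and L = D - A. Since every row of L sums to 0, the all-ones vector is in the kernel and 0 is an eigenvalue. There is one zero in the spectrum, matching the 1 component.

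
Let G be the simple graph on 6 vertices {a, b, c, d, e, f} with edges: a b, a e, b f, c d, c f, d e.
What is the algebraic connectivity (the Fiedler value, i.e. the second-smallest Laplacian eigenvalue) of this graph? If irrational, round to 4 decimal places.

Reading degrees in the order [a, b, c, d, e, f] gives [2, 2, 2, 2, 2, 2]; set D = diag(2, 2, 2, 2, 2, 2) and form L = D - A. The smallest Laplacian eigenvalue is always 0. The next one, lambda_2 = 1, measures how hard the graph is to disconnect: larger values mean better connectivity. By the matrix-tree theorem the graph has (1/6) * product of the nonzero eigenvalues = 6 spanning trees.

1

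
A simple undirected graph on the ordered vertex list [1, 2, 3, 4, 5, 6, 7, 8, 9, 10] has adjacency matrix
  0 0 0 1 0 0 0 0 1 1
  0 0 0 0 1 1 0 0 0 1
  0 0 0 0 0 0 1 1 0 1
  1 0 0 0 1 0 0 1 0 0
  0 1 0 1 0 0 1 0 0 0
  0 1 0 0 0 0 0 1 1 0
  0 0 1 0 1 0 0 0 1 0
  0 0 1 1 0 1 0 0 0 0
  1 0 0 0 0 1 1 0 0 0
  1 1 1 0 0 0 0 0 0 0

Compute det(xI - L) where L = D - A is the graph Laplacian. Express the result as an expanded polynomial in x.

Each diagonal entry of L is the vertex degree and each off-diagonal entry is -1 where an edge is present, 0 otherwise; in the order [1, 2, 3, 4, 5, 6, 7, 8, 9, 10] the diagonal is [3, 3, 3, 3, 3, 3, 3, 3, 3, 3]. The eigenvalues of L are [0, 2, 2, 2, 2, 2, 5, 5, 5, 5]; the characteristic polynomial is the product of (x - lambda_i), which multiplies out to x^10 - 30x^9 + 390x^8 - 2880x^7 + 13305x^6 - 39882x^5 + 77640x^4 - 94800x^3 + 66000x^2 - 20000x. The coefficient of x^9 equals -trace(L) = -30, matching the sum of degrees.

x^10 - 30x^9 + 390x^8 - 2880x^7 + 13305x^6 - 39882x^5 + 77640x^4 - 94800x^3 + 66000x^2 - 20000x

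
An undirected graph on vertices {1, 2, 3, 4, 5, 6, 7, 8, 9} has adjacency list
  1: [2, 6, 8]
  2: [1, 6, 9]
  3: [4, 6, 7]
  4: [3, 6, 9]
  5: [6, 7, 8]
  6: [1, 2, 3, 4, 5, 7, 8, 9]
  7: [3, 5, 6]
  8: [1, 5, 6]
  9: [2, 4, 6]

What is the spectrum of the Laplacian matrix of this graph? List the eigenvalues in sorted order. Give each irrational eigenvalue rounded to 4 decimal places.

Reading degrees in the order [1, 2, 3, 4, 5, 6, 7, 8, 9] gives [3, 3, 3, 3, 3, 8, 3, 3, 3]; set D = diag(3, 3, 3, 3, 3, 8, 3, 3, 3) and form L = D - A. Since every row of L sums to 0, the all-ones vector is in the kernel and 0 is an eigenvalue. The single zero eigenvalue shows the graph is connected. By the matrix-tree theorem the graph has (1/9) * product of the nonzero eigenvalues = 2205 spanning trees.

[0, 1.5858, 1.5858, 3, 3, 4.4142, 4.4142, 5, 9]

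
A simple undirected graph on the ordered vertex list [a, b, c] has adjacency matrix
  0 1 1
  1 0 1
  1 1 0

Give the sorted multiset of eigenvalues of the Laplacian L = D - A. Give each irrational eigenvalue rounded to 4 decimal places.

Reading degrees in the order [a, b, c] gives [2, 2, 2]; set D = diag(2, 2, 2) and form L = D - A. L is symmetric positive semidefinite, so every eigenvalue is real and nonnegative. There is one zero in the spectrum, matching the 1 component. The eigenvalues sum to 6, which equals trace(L) = 2|E|.

[0, 3, 3]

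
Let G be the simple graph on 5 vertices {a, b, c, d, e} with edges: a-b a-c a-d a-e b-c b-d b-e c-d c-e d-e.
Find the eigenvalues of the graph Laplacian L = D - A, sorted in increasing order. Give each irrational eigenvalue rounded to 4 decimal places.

Reading degrees in the order [a, b, c, d, e] gives [4, 4, 4, 4, 4]; set D = diag(4, 4, 4, 4, 4) and form L = D - A. The multiplicity of 0 as a Laplacian eigenvalue equals the number of connected components. The single zero eigenvalue shows the graph is connected. There is one zero in the spectrum, matching the 1 component.

[0, 5, 5, 5, 5]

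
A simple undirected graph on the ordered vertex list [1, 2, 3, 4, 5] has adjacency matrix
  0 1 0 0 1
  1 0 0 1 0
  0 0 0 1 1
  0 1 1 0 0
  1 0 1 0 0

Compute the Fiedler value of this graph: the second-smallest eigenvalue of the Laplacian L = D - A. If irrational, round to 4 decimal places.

Each diagonal entry of L is the vertex degree and each off-diagonal entry is -1 where an edge is present, 0 otherwise; in the order [1, 2, 3, 4, 5] the diagonal is [2, 2, 2, 2, 2]. The smallest Laplacian eigenvalue is always 0. The next one, lambda_2 = 1.3820, measures how hard the graph is to disconnect: larger values mean better connectivity. The eigenvalues sum to 10, which equals trace(L) = 2|E|. There is one zero in the spectrum, matching the 1 component.

1.3820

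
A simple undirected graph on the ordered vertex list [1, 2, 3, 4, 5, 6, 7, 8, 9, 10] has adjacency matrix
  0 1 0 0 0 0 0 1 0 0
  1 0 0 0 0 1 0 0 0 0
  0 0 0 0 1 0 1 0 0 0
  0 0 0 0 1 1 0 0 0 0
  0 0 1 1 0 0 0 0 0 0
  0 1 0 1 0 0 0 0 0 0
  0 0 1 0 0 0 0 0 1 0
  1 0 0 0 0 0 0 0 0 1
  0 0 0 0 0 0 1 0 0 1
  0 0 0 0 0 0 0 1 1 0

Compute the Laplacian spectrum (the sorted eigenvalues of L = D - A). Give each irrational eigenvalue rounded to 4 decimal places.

Reading degrees in the order [1, 2, 3, 4, 5, 6, 7, 8, 9, 10] gives [2, 2, 2, 2, 2, 2, 2, 2, 2, 2]; set D = diag(2, 2, 2, 2, 2, 2, 2, 2, 2, 2) and form L = D - A. The multiplicity of 0 as a Laplacian eigenvalue equals the number of connected components. The single zero eigenvalue shows the graph is connected. There is one zero in the spectrum, matching the 1 component.

[0, 0.3820, 0.3820, 1.3820, 1.3820, 2.6180, 2.6180, 3.6180, 3.6180, 4]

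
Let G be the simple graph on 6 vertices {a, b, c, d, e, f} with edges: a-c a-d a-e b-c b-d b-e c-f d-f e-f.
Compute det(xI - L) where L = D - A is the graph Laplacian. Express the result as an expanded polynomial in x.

x^6 - 18x^5 + 126x^4 - 432x^3 + 729x^2 - 486x

Reading degrees in the order [a, b, c, d, e, f] gives [3, 3, 3, 3, 3, 3]; set D = diag(3, 3, 3, 3, 3, 3) and form L = D - A. L has integer entries, so p(x) = det(xI - L) has integer coefficients. Expanding the determinant yields x^6 - 18x^5 + 126x^4 - 432x^3 + 729x^2 - 486x. Since p(0) = det(-L) = 0, x divides p(x).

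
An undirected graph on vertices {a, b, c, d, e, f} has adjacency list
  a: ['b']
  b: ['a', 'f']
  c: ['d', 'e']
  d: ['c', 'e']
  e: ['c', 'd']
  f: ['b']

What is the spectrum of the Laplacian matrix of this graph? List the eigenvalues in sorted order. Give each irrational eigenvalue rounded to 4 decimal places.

[0, 0, 1, 3, 3, 3]

With the vertex order [a, b, c, d, e, f], the degrees are [1, 2, 2, 2, 2, 1], giving D = diag(1, 2, 2, 2, 2, 1) and L = D - A. L is symmetric positive semidefinite, so every eigenvalue is real and nonnegative. The 2 zero eigenvalues correspond to the 2 connected components. There are 2 zeros in the spectrum, matching the 2 components.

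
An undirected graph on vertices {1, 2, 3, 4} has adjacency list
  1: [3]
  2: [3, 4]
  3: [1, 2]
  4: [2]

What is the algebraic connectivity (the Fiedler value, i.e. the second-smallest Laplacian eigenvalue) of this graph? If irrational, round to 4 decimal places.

Reading degrees in the order [1, 2, 3, 4] gives [1, 2, 2, 1]; set D = diag(1, 2, 2, 1) and form L = D - A. The smallest Laplacian eigenvalue is always 0. The next one, lambda_2 = 0.5858, measures how hard the graph is to disconnect: larger values mean better connectivity. There is one zero in the spectrum, matching the 1 component.

0.5858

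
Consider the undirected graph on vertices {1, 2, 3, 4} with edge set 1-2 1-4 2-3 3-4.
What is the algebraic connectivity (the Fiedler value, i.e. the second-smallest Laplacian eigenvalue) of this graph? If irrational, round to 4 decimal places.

2

With the vertex order [1, 2, 3, 4], the degrees are [2, 2, 2, 2], giving D = diag(2, 2, 2, 2) and L = D - A. The smallest Laplacian eigenvalue is always 0. The next one, lambda_2 = 2, measures how hard the graph is to disconnect: larger values mean better connectivity. The largest eigenvalue, 4, is at most the vertex count 4.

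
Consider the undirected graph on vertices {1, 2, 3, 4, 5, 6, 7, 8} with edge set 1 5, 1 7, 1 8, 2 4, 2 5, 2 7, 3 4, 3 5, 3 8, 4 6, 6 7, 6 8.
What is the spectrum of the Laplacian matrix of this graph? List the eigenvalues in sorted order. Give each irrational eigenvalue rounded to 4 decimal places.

Each diagonal entry of L is the vertex degree and each off-diagonal entry is -1 where an edge is present, 0 otherwise; in the order [1, 2, 3, 4, 5, 6, 7, 8] the diagonal is [3, 3, 3, 3, 3, 3, 3, 3]. Since every row of L sums to 0, the all-ones vector is in the kernel and 0 is an eigenvalue. The eigenvalues sum to 24, which equals trace(L) = 2|E|.

[0, 2, 2, 2, 4, 4, 4, 6]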